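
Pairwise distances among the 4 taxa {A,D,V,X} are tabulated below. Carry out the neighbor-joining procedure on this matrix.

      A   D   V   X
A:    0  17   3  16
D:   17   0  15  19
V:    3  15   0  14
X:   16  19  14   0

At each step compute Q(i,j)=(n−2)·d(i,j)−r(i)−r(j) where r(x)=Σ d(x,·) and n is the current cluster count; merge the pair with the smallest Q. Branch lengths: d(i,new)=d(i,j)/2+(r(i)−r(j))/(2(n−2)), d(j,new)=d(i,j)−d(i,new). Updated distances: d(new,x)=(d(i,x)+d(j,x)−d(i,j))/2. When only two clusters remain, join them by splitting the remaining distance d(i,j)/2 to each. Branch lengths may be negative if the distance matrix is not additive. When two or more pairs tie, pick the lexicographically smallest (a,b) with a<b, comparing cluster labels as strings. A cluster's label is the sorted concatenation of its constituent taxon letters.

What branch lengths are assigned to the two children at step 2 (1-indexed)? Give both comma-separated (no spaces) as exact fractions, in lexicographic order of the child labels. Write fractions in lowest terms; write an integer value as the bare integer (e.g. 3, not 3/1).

9/2,10

iteration 1: select A,V (d=3, Q=-62); attach at lengths (5/2, 1/2); label the merged cluster AV
  updated: d(AV,D)=29/2, d(AV,X)=27/2
iteration 2: select AV,D (d=29/2, Q=-47); attach at lengths (9/2, 10); label the merged cluster ADV
  updated: d(ADV,X)=9
iteration 3: select ADV,X (d=9); attach at lengths (9/2, 9/2); label the merged cluster ADVX
final tree: (((A:5/2,V:1/2):9/2,D:10):9/2,X:9/2)
total length: 53/2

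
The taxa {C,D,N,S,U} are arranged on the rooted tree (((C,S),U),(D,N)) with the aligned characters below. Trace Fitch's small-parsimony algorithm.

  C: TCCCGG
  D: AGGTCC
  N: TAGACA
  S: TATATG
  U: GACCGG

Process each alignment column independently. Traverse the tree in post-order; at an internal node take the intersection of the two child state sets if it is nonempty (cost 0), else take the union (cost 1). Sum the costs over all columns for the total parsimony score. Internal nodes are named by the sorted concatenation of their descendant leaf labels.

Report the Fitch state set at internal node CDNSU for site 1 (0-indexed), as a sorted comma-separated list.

CS@0: {T} ∩ {T} = {T} (intersection, +0)
CSU@0: {T} ∪ {G} = {G,T} (union, +1)
DN@0: {A} ∪ {T} = {A,T} (union, +1)
CDNSU@0: {G,T} ∩ {A,T} = {T} (intersection, +0)
CS@1: {C} ∪ {A} = {A,C} (union, +1)
CSU@1: {A,C} ∩ {A} = {A} (intersection, +0)
DN@1: {G} ∪ {A} = {A,G} (union, +1)
CDNSU@1: {A} ∩ {A,G} = {A} (intersection, +0)
CS@2: {C} ∪ {T} = {C,T} (union, +1)
CSU@2: {C,T} ∩ {C} = {C} (intersection, +0)
DN@2: {G} ∩ {G} = {G} (intersection, +0)
CDNSU@2: {C} ∪ {G} = {C,G} (union, +1)
CS@3: {C} ∪ {A} = {A,C} (union, +1)
CSU@3: {A,C} ∩ {C} = {C} (intersection, +0)
DN@3: {T} ∪ {A} = {A,T} (union, +1)
CDNSU@3: {C} ∪ {A,T} = {A,C,T} (union, +1)
CS@4: {G} ∪ {T} = {G,T} (union, +1)
CSU@4: {G,T} ∩ {G} = {G} (intersection, +0)
DN@4: {C} ∩ {C} = {C} (intersection, +0)
CDNSU@4: {G} ∪ {C} = {C,G} (union, +1)
CS@5: {G} ∩ {G} = {G} (intersection, +0)
CSU@5: {G} ∩ {G} = {G} (intersection, +0)
DN@5: {C} ∪ {A} = {A,C} (union, +1)
CDNSU@5: {G} ∪ {A,C} = {A,C,G} (union, +1)
per-site changes: [2, 2, 2, 3, 2, 2]; total = 13

A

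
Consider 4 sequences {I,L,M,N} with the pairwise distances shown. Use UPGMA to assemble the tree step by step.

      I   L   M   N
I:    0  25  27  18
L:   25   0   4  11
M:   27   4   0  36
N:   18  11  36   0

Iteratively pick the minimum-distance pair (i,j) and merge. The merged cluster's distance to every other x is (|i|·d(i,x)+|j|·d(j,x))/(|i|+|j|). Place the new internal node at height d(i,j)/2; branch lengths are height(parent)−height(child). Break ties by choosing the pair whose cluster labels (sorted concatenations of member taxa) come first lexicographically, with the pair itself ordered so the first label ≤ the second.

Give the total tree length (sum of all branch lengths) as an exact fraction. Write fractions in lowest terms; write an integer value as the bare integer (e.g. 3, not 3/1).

143/4

step 1: merge (L,M) at d=4; branch lengths L→2, M→2; new cluster LM
  updated: d(I,LM)=26, d(LM,N)=47/2
step 2: merge (I,N) at d=18; branch lengths I→9, N→9; new cluster IN
  updated: d(IN,LM)=99/4
step 3: merge (IN,LM) at d=99/4; branch lengths IN→27/8, LM→83/8; new cluster ILMN
final tree: ((I:9,N:9):27/8,(L:2,M:2):83/8)
total length: 143/4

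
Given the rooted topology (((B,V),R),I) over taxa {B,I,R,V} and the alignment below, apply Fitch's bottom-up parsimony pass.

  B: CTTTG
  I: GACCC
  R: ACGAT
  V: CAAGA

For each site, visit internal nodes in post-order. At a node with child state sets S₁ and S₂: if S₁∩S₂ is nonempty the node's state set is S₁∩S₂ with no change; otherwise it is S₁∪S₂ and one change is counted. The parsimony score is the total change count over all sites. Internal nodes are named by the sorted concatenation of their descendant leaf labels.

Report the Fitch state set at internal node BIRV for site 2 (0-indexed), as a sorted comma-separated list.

A,C,G,T

BV@0: {C} ∩ {C} = {C} (intersection, +0)
BRV@0: {C} ∪ {A} = {A,C} (union, +1)
BIRV@0: {A,C} ∪ {G} = {A,C,G} (union, +1)
BV@1: {T} ∪ {A} = {A,T} (union, +1)
BRV@1: {A,T} ∪ {C} = {A,C,T} (union, +1)
BIRV@1: {A,C,T} ∩ {A} = {A} (intersection, +0)
BV@2: {T} ∪ {A} = {A,T} (union, +1)
BRV@2: {A,T} ∪ {G} = {A,G,T} (union, +1)
BIRV@2: {A,G,T} ∪ {C} = {A,C,G,T} (union, +1)
BV@3: {T} ∪ {G} = {G,T} (union, +1)
BRV@3: {G,T} ∪ {A} = {A,G,T} (union, +1)
BIRV@3: {A,G,T} ∪ {C} = {A,C,G,T} (union, +1)
BV@4: {G} ∪ {A} = {A,G} (union, +1)
BRV@4: {A,G} ∪ {T} = {A,G,T} (union, +1)
BIRV@4: {A,G,T} ∪ {C} = {A,C,G,T} (union, +1)
per-site changes: [2, 2, 3, 3, 3]; total = 13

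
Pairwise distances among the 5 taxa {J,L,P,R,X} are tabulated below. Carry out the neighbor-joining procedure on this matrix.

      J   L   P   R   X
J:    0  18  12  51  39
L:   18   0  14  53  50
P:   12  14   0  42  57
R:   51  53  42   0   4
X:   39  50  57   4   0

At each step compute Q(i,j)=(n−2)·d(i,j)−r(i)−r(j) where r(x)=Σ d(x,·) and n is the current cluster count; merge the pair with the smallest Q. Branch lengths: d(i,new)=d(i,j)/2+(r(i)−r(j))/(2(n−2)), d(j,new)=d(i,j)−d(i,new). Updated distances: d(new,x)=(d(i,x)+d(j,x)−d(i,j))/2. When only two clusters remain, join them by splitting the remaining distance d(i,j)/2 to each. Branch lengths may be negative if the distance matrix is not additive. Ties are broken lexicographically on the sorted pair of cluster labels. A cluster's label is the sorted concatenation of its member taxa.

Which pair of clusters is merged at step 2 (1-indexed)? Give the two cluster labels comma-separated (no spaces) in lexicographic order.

iteration 1: select R,X (d=4, Q=-288); attach at lengths (2, 2); label the merged cluster RX
  updated: d(J,RX)=43, d(L,RX)=99/2, d(P,RX)=95/2
iteration 2: select J,RX (d=43, Q=-127); attach at lengths (19/4, 153/4); label the merged cluster JRX
  updated: d(JRX,L)=49/4, d(JRX,P)=33/4
iteration 3: select JRX,L (d=49/4, Q=-69/2); attach at lengths (13/4, 9); label the merged cluster JLRX
  updated: d(JLRX,P)=5
iteration 4: select JLRX,P (d=5); attach at lengths (5/2, 5/2); label the merged cluster JLPRX
final tree: (((J:19/4,(R:2,X:2):153/4):13/4,L:9):5/2,P:5/2)
total length: 257/4

J,RX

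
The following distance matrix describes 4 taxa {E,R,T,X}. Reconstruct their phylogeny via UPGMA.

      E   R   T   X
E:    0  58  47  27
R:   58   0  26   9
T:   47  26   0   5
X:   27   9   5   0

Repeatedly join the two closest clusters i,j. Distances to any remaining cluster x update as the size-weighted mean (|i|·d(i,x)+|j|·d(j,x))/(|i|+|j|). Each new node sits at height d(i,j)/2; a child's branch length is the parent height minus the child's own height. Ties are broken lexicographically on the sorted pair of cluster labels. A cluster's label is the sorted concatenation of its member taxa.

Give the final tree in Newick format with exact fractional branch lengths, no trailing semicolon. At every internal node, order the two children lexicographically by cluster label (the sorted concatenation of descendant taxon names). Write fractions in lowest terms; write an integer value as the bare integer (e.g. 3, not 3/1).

step 1: merge (T,X) at d=5; branch lengths T→5/2, X→5/2; new cluster TX
  updated: d(E,TX)=37, d(R,TX)=35/2
step 2: merge (R,TX) at d=35/2; branch lengths R→35/4, TX→25/4; new cluster RTX
  updated: d(E,RTX)=44
step 3: merge (E,RTX) at d=44; branch lengths E→22, RTX→53/4; new cluster ERTX
final tree: (E:22,(R:35/4,(T:5/2,X:5/2):25/4):53/4)
total length: 221/4

(E:22,(R:35/4,(T:5/2,X:5/2):25/4):53/4)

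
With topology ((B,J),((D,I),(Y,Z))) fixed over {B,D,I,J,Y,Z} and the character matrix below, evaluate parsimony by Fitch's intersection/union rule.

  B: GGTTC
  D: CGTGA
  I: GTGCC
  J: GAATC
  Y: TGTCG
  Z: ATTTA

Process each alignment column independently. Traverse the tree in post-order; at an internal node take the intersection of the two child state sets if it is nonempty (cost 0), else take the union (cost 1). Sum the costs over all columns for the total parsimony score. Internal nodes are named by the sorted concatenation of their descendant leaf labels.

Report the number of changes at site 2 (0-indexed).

site 0, node BJ: B={G} ∩ J={G} → {G} (+0)
site 0, node DI: D={C} ∪ I={G} → {C,G} (+1)
site 0, node YZ: Y={T} ∪ Z={A} → {A,T} (+1)
site 0, node DIYZ: DI={C,G} ∪ YZ={A,T} → {A,C,G,T} (+1)
site 0, node BDIJYZ: BJ={G} ∩ DIYZ={A,C,G,T} → {G} (+0)
site 1, node BJ: B={G} ∪ J={A} → {A,G} (+1)
site 1, node DI: D={G} ∪ I={T} → {G,T} (+1)
site 1, node YZ: Y={G} ∪ Z={T} → {G,T} (+1)
site 1, node DIYZ: DI={G,T} ∩ YZ={G,T} → {G,T} (+0)
site 1, node BDIJYZ: BJ={A,G} ∩ DIYZ={G,T} → {G} (+0)
site 2, node BJ: B={T} ∪ J={A} → {A,T} (+1)
site 2, node DI: D={T} ∪ I={G} → {G,T} (+1)
site 2, node YZ: Y={T} ∩ Z={T} → {T} (+0)
site 2, node DIYZ: DI={G,T} ∩ YZ={T} → {T} (+0)
site 2, node BDIJYZ: BJ={A,T} ∩ DIYZ={T} → {T} (+0)
site 3, node BJ: B={T} ∩ J={T} → {T} (+0)
site 3, node DI: D={G} ∪ I={C} → {C,G} (+1)
site 3, node YZ: Y={C} ∪ Z={T} → {C,T} (+1)
site 3, node DIYZ: DI={C,G} ∩ YZ={C,T} → {C} (+0)
site 3, node BDIJYZ: BJ={T} ∪ DIYZ={C} → {C,T} (+1)
site 4, node BJ: B={C} ∩ J={C} → {C} (+0)
site 4, node DI: D={A} ∪ I={C} → {A,C} (+1)
site 4, node YZ: Y={G} ∪ Z={A} → {A,G} (+1)
site 4, node DIYZ: DI={A,C} ∩ YZ={A,G} → {A} (+0)
site 4, node BDIJYZ: BJ={C} ∪ DIYZ={A} → {A,C} (+1)
per-site changes: [3, 3, 2, 3, 3]; total = 14

2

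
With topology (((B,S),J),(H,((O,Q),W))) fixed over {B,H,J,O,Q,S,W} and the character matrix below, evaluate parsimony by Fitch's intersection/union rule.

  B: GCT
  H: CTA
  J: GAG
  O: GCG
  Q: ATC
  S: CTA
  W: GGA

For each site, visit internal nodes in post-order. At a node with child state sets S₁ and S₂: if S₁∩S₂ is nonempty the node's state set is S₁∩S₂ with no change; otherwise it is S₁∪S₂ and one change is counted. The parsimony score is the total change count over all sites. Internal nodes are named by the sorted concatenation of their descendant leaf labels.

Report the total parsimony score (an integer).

site 0, node BS: B={G} ∪ S={C} → {C,G} (+1)
site 0, node BJS: BS={C,G} ∩ J={G} → {G} (+0)
site 0, node OQ: O={G} ∪ Q={A} → {A,G} (+1)
site 0, node OQW: OQ={A,G} ∩ W={G} → {G} (+0)
site 0, node HOQW: H={C} ∪ OQW={G} → {C,G} (+1)
site 0, node BHJOQSW: BJS={G} ∩ HOQW={C,G} → {G} (+0)
site 1, node BS: B={C} ∪ S={T} → {C,T} (+1)
site 1, node BJS: BS={C,T} ∪ J={A} → {A,C,T} (+1)
site 1, node OQ: O={C} ∪ Q={T} → {C,T} (+1)
site 1, node OQW: OQ={C,T} ∪ W={G} → {C,G,T} (+1)
site 1, node HOQW: H={T} ∩ OQW={C,G,T} → {T} (+0)
site 1, node BHJOQSW: BJS={A,C,T} ∩ HOQW={T} → {T} (+0)
site 2, node BS: B={T} ∪ S={A} → {A,T} (+1)
site 2, node BJS: BS={A,T} ∪ J={G} → {A,G,T} (+1)
site 2, node OQ: O={G} ∪ Q={C} → {C,G} (+1)
site 2, node OQW: OQ={C,G} ∪ W={A} → {A,C,G} (+1)
site 2, node HOQW: H={A} ∩ OQW={A,C,G} → {A} (+0)
site 2, node BHJOQSW: BJS={A,G,T} ∩ HOQW={A} → {A} (+0)
per-site changes: [3, 4, 4]; total = 11

11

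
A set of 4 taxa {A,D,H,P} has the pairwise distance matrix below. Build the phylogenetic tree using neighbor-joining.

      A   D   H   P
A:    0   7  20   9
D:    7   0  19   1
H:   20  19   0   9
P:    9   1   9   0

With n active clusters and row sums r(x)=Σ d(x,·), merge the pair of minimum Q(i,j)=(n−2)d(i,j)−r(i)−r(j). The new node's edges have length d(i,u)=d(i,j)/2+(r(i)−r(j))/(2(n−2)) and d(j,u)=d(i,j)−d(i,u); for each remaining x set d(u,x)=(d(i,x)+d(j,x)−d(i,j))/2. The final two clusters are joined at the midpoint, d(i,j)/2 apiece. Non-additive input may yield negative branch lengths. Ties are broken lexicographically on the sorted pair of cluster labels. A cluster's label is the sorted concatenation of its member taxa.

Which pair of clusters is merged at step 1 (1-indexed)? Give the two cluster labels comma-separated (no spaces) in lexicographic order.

A,D

1. join A+D (d=7, Q=-49) ⇒ AD; edges |A|=23/4, |D|=5/4
  updated: d(AD,H)=16, d(AD,P)=3/2
2. join AD+H (d=16, Q=-53/2) ⇒ ADH; edges |AD|=17/4, |H|=47/4
  updated: d(ADH,P)=-11/4
3. join ADH+P (d=-11/4) ⇒ ADHP; edges |ADH|=-11/8, |P|=-11/8
final tree: (((A:23/4,D:5/4):17/4,H:47/4):-11/8,P:-11/8)
total length: 81/4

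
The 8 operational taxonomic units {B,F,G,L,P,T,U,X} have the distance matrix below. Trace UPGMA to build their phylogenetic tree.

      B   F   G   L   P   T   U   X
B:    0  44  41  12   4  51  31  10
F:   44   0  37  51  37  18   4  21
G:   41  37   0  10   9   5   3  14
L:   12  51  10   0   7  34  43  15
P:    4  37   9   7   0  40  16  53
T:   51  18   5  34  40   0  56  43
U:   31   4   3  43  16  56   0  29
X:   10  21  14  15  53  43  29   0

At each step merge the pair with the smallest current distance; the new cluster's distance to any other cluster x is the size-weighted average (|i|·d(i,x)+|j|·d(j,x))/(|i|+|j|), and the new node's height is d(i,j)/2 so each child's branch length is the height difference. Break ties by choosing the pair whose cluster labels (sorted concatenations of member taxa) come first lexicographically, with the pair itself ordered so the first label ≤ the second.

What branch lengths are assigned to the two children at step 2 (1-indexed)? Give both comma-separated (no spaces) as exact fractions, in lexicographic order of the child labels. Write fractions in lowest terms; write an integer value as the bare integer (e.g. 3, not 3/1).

iteration 1: select G,U (d=3); attach at lengths (3/2, 3/2); label the merged cluster GU
  updated: d(B,GU)=36, d(F,GU)=41/2, d(GU,L)=53/2, d(GU,P)=25/2, d(GU,T)=61/2, d(GU,X)=43/2
iteration 2: select B,P (d=4); attach at lengths (2, 2); label the merged cluster BP
  updated: d(BP,F)=81/2, d(BP,GU)=97/4, d(BP,L)=19/2, d(BP,T)=91/2, d(BP,X)=63/2
iteration 3: select BP,L (d=19/2); attach at lengths (11/4, 19/4); label the merged cluster BLP
  updated: d(BLP,F)=44, d(BLP,GU)=25, d(BLP,T)=125/3, d(BLP,X)=26
iteration 4: select F,T (d=18); attach at lengths (9, 9); label the merged cluster FT
  updated: d(BLP,FT)=257/6, d(FT,GU)=51/2, d(FT,X)=32
iteration 5: select GU,X (d=43/2); attach at lengths (37/4, 43/4); label the merged cluster GUX
  updated: d(BLP,GUX)=76/3, d(FT,GUX)=83/3
iteration 6: select BLP,GUX (d=76/3); attach at lengths (95/12, 23/12); label the merged cluster BGLPUX
  updated: d(BGLPUX,FT)=141/4
iteration 7: select BGLPUX,FT (d=141/4); attach at lengths (119/24, 69/8); label the merged cluster BFGLPTUX
final tree: ((((B:2,P:2):11/4,L:19/4):95/12,((G:3/2,U:3/2):37/4,X:43/4):23/12):119/24,(F:9,T:9):69/8)
total length: 911/12

2,2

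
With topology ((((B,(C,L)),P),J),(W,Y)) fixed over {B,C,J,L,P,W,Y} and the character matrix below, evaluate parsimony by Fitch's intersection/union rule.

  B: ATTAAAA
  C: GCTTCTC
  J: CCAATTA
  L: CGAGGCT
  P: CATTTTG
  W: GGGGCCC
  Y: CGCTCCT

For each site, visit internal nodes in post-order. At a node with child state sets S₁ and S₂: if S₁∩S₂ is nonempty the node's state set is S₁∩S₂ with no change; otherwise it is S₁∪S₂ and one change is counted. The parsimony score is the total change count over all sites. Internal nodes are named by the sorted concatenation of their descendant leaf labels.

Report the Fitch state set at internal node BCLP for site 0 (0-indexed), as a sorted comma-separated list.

C

site 0, node CL: C={G} ∪ L={C} → {C,G} (+1)
site 0, node BCL: B={A} ∪ CL={C,G} → {A,C,G} (+1)
site 0, node BCLP: BCL={A,C,G} ∩ P={C} → {C} (+0)
site 0, node BCJLP: BCLP={C} ∩ J={C} → {C} (+0)
site 0, node WY: W={G} ∪ Y={C} → {C,G} (+1)
site 0, node BCJLPWY: BCJLP={C} ∩ WY={C,G} → {C} (+0)
site 1, node CL: C={C} ∪ L={G} → {C,G} (+1)
site 1, node BCL: B={T} ∪ CL={C,G} → {C,G,T} (+1)
site 1, node BCLP: BCL={C,G,T} ∪ P={A} → {A,C,G,T} (+1)
site 1, node BCJLP: BCLP={A,C,G,T} ∩ J={C} → {C} (+0)
site 1, node WY: W={G} ∩ Y={G} → {G} (+0)
site 1, node BCJLPWY: BCJLP={C} ∪ WY={G} → {C,G} (+1)
site 2, node CL: C={T} ∪ L={A} → {A,T} (+1)
site 2, node BCL: B={T} ∩ CL={A,T} → {T} (+0)
site 2, node BCLP: BCL={T} ∩ P={T} → {T} (+0)
site 2, node BCJLP: BCLP={T} ∪ J={A} → {A,T} (+1)
site 2, node WY: W={G} ∪ Y={C} → {C,G} (+1)
site 2, node BCJLPWY: BCJLP={A,T} ∪ WY={C,G} → {A,C,G,T} (+1)
site 3, node CL: C={T} ∪ L={G} → {G,T} (+1)
site 3, node BCL: B={A} ∪ CL={G,T} → {A,G,T} (+1)
site 3, node BCLP: BCL={A,G,T} ∩ P={T} → {T} (+0)
site 3, node BCJLP: BCLP={T} ∪ J={A} → {A,T} (+1)
site 3, node WY: W={G} ∪ Y={T} → {G,T} (+1)
site 3, node BCJLPWY: BCJLP={A,T} ∩ WY={G,T} → {T} (+0)
site 4, node CL: C={C} ∪ L={G} → {C,G} (+1)
site 4, node BCL: B={A} ∪ CL={C,G} → {A,C,G} (+1)
site 4, node BCLP: BCL={A,C,G} ∪ P={T} → {A,C,G,T} (+1)
site 4, node BCJLP: BCLP={A,C,G,T} ∩ J={T} → {T} (+0)
site 4, node WY: W={C} ∩ Y={C} → {C} (+0)
site 4, node BCJLPWY: BCJLP={T} ∪ WY={C} → {C,T} (+1)
site 5, node CL: C={T} ∪ L={C} → {C,T} (+1)
site 5, node BCL: B={A} ∪ CL={C,T} → {A,C,T} (+1)
site 5, node BCLP: BCL={A,C,T} ∩ P={T} → {T} (+0)
site 5, node BCJLP: BCLP={T} ∩ J={T} → {T} (+0)
site 5, node WY: W={C} ∩ Y={C} → {C} (+0)
site 5, node BCJLPWY: BCJLP={T} ∪ WY={C} → {C,T} (+1)
site 6, node CL: C={C} ∪ L={T} → {C,T} (+1)
site 6, node BCL: B={A} ∪ CL={C,T} → {A,C,T} (+1)
site 6, node BCLP: BCL={A,C,T} ∪ P={G} → {A,C,G,T} (+1)
site 6, node BCJLP: BCLP={A,C,G,T} ∩ J={A} → {A} (+0)
site 6, node WY: W={C} ∪ Y={T} → {C,T} (+1)
site 6, node BCJLPWY: BCJLP={A} ∪ WY={C,T} → {A,C,T} (+1)
per-site changes: [3, 4, 4, 4, 4, 3, 5]; total = 27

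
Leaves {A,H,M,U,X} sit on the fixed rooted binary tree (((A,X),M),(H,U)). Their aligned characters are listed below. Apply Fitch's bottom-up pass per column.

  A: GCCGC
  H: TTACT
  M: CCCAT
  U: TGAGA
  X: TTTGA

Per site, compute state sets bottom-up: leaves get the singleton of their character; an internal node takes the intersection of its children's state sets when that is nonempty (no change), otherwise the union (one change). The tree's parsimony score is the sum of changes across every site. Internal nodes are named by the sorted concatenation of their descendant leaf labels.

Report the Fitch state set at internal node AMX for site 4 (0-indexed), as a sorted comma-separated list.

AX@0: {G} ∪ {T} = {G,T} (union, +1)
AMX@0: {G,T} ∪ {C} = {C,G,T} (union, +1)
HU@0: {T} ∩ {T} = {T} (intersection, +0)
AHMUX@0: {C,G,T} ∩ {T} = {T} (intersection, +0)
AX@1: {C} ∪ {T} = {C,T} (union, +1)
AMX@1: {C,T} ∩ {C} = {C} (intersection, +0)
HU@1: {T} ∪ {G} = {G,T} (union, +1)
AHMUX@1: {C} ∪ {G,T} = {C,G,T} (union, +1)
AX@2: {C} ∪ {T} = {C,T} (union, +1)
AMX@2: {C,T} ∩ {C} = {C} (intersection, +0)
HU@2: {A} ∩ {A} = {A} (intersection, +0)
AHMUX@2: {C} ∪ {A} = {A,C} (union, +1)
AX@3: {G} ∩ {G} = {G} (intersection, +0)
AMX@3: {G} ∪ {A} = {A,G} (union, +1)
HU@3: {C} ∪ {G} = {C,G} (union, +1)
AHMUX@3: {A,G} ∩ {C,G} = {G} (intersection, +0)
AX@4: {C} ∪ {A} = {A,C} (union, +1)
AMX@4: {A,C} ∪ {T} = {A,C,T} (union, +1)
HU@4: {T} ∪ {A} = {A,T} (union, +1)
AHMUX@4: {A,C,T} ∩ {A,T} = {A,T} (intersection, +0)
per-site changes: [2, 3, 2, 2, 3]; total = 12

A,C,T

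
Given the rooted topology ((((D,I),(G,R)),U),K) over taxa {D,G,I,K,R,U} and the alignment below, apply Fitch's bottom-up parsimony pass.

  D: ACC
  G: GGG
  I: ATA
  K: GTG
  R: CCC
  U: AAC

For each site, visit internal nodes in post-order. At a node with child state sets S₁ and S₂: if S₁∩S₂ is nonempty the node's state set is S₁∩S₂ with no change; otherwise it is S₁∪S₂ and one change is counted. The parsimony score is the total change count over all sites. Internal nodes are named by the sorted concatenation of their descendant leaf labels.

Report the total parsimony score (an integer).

DI@0: {A} ∩ {A} = {A} (intersection, +0)
GR@0: {G} ∪ {C} = {C,G} (union, +1)
DGIR@0: {A} ∪ {C,G} = {A,C,G} (union, +1)
DGIRU@0: {A,C,G} ∩ {A} = {A} (intersection, +0)
DGIKRU@0: {A} ∪ {G} = {A,G} (union, +1)
DI@1: {C} ∪ {T} = {C,T} (union, +1)
GR@1: {G} ∪ {C} = {C,G} (union, +1)
DGIR@1: {C,T} ∩ {C,G} = {C} (intersection, +0)
DGIRU@1: {C} ∪ {A} = {A,C} (union, +1)
DGIKRU@1: {A,C} ∪ {T} = {A,C,T} (union, +1)
DI@2: {C} ∪ {A} = {A,C} (union, +1)
GR@2: {G} ∪ {C} = {C,G} (union, +1)
DGIR@2: {A,C} ∩ {C,G} = {C} (intersection, +0)
DGIRU@2: {C} ∩ {C} = {C} (intersection, +0)
DGIKRU@2: {C} ∪ {G} = {C,G} (union, +1)
per-site changes: [3, 4, 3]; total = 10

10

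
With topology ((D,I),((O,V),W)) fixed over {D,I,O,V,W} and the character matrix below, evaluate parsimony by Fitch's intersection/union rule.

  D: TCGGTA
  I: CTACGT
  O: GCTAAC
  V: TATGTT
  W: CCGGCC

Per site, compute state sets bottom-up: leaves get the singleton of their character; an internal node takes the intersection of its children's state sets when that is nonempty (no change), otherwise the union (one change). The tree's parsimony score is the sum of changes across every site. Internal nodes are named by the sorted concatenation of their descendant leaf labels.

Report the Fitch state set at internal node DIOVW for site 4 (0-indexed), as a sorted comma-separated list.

DI@0: {T} ∪ {C} = {C,T} (union, +1)
OV@0: {G} ∪ {T} = {G,T} (union, +1)
OVW@0: {G,T} ∪ {C} = {C,G,T} (union, +1)
DIOVW@0: {C,T} ∩ {C,G,T} = {C,T} (intersection, +0)
DI@1: {C} ∪ {T} = {C,T} (union, +1)
OV@1: {C} ∪ {A} = {A,C} (union, +1)
OVW@1: {A,C} ∩ {C} = {C} (intersection, +0)
DIOVW@1: {C,T} ∩ {C} = {C} (intersection, +0)
DI@2: {G} ∪ {A} = {A,G} (union, +1)
OV@2: {T} ∩ {T} = {T} (intersection, +0)
OVW@2: {T} ∪ {G} = {G,T} (union, +1)
DIOVW@2: {A,G} ∩ {G,T} = {G} (intersection, +0)
DI@3: {G} ∪ {C} = {C,G} (union, +1)
OV@3: {A} ∪ {G} = {A,G} (union, +1)
OVW@3: {A,G} ∩ {G} = {G} (intersection, +0)
DIOVW@3: {C,G} ∩ {G} = {G} (intersection, +0)
DI@4: {T} ∪ {G} = {G,T} (union, +1)
OV@4: {A} ∪ {T} = {A,T} (union, +1)
OVW@4: {A,T} ∪ {C} = {A,C,T} (union, +1)
DIOVW@4: {G,T} ∩ {A,C,T} = {T} (intersection, +0)
DI@5: {A} ∪ {T} = {A,T} (union, +1)
OV@5: {C} ∪ {T} = {C,T} (union, +1)
OVW@5: {C,T} ∩ {C} = {C} (intersection, +0)
DIOVW@5: {A,T} ∪ {C} = {A,C,T} (union, +1)
per-site changes: [3, 2, 2, 2, 3, 3]; total = 15

T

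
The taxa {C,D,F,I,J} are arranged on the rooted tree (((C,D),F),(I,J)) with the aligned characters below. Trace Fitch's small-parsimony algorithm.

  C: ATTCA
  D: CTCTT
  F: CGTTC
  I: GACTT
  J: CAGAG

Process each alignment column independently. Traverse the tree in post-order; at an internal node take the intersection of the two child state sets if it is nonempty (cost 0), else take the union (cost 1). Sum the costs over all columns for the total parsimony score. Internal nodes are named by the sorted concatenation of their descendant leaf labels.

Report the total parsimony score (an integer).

site 0, node CD: C={A} ∪ D={C} → {A,C} (+1)
site 0, node CDF: CD={A,C} ∩ F={C} → {C} (+0)
site 0, node IJ: I={G} ∪ J={C} → {C,G} (+1)
site 0, node CDFIJ: CDF={C} ∩ IJ={C,G} → {C} (+0)
site 1, node CD: C={T} ∩ D={T} → {T} (+0)
site 1, node CDF: CD={T} ∪ F={G} → {G,T} (+1)
site 1, node IJ: I={A} ∩ J={A} → {A} (+0)
site 1, node CDFIJ: CDF={G,T} ∪ IJ={A} → {A,G,T} (+1)
site 2, node CD: C={T} ∪ D={C} → {C,T} (+1)
site 2, node CDF: CD={C,T} ∩ F={T} → {T} (+0)
site 2, node IJ: I={C} ∪ J={G} → {C,G} (+1)
site 2, node CDFIJ: CDF={T} ∪ IJ={C,G} → {C,G,T} (+1)
site 3, node CD: C={C} ∪ D={T} → {C,T} (+1)
site 3, node CDF: CD={C,T} ∩ F={T} → {T} (+0)
site 3, node IJ: I={T} ∪ J={A} → {A,T} (+1)
site 3, node CDFIJ: CDF={T} ∩ IJ={A,T} → {T} (+0)
site 4, node CD: C={A} ∪ D={T} → {A,T} (+1)
site 4, node CDF: CD={A,T} ∪ F={C} → {A,C,T} (+1)
site 4, node IJ: I={T} ∪ J={G} → {G,T} (+1)
site 4, node CDFIJ: CDF={A,C,T} ∩ IJ={G,T} → {T} (+0)
per-site changes: [2, 2, 3, 2, 3]; total = 12

12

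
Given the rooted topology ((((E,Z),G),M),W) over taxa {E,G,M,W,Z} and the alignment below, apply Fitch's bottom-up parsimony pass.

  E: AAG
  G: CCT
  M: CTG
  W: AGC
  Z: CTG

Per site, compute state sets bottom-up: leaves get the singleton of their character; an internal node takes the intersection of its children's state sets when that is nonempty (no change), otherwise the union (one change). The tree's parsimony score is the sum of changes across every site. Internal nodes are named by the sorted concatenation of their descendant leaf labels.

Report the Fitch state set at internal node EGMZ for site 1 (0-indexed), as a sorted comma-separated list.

EZ@0: {A} ∪ {C} = {A,C} (union, +1)
EGZ@0: {A,C} ∩ {C} = {C} (intersection, +0)
EGMZ@0: {C} ∩ {C} = {C} (intersection, +0)
EGMWZ@0: {C} ∪ {A} = {A,C} (union, +1)
EZ@1: {A} ∪ {T} = {A,T} (union, +1)
EGZ@1: {A,T} ∪ {C} = {A,C,T} (union, +1)
EGMZ@1: {A,C,T} ∩ {T} = {T} (intersection, +0)
EGMWZ@1: {T} ∪ {G} = {G,T} (union, +1)
EZ@2: {G} ∩ {G} = {G} (intersection, +0)
EGZ@2: {G} ∪ {T} = {G,T} (union, +1)
EGMZ@2: {G,T} ∩ {G} = {G} (intersection, +0)
EGMWZ@2: {G} ∪ {C} = {C,G} (union, +1)
per-site changes: [2, 3, 2]; total = 7

T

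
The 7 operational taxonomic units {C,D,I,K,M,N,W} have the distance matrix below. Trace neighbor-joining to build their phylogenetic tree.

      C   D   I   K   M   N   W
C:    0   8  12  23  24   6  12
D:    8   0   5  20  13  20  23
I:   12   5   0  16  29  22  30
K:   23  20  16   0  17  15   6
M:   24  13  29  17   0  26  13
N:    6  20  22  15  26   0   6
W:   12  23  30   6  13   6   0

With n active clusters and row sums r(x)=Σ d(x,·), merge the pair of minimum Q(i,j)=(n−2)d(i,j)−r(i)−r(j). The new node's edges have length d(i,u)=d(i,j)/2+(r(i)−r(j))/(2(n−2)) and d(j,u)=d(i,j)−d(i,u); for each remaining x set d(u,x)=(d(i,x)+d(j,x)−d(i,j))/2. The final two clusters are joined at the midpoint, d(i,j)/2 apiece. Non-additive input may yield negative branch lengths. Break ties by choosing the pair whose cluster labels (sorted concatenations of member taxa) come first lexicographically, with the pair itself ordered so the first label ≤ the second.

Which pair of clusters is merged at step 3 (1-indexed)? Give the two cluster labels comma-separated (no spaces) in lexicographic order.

step 1: merge (D,I) at d=5, Q=-178; branch lengths D→0, I→5; new cluster DI
  updated: d(C,DI)=15/2, d(DI,K)=31/2, d(DI,M)=37/2, d(DI,N)=37/2, d(DI,W)=24
step 2: merge (C,DI) at d=15/2, Q=-253/2; branch lengths C→37/16, DI→83/16; new cluster CDI
  updated: d(CDI,K)=31/2, d(CDI,M)=35/2, d(CDI,N)=17/2, d(CDI,W)=57/4
step 3: merge (CDI,N) at d=17/2, Q=-343/4; branch lengths CDI→103/24, N→101/24; new cluster CDIN
  updated: d(CDIN,K)=11, d(CDIN,M)=35/2, d(CDIN,W)=47/8
step 4: merge (CDIN,W) at d=47/8, Q=-95/2; branch lengths CDIN→85/16, W→9/16; new cluster CDINW
  updated: d(CDINW,K)=89/16, d(CDINW,M)=197/16
step 5: merge (CDINW,K) at d=89/16, Q=-279/8; branch lengths CDINW→7/16, K→41/8; new cluster CDIKNW
  updated: d(CDIKNW,M)=95/8
step 6: merge (CDIKNW,M) at d=95/8; branch lengths CDIKNW→95/16, M→95/16; new cluster CDIKMNW
final tree: (((((C:37/16,(D:0,I:5):83/16):103/24,N:101/24):85/16,W:9/16):7/16,K:41/8):95/16,M:95/16)
total length: 709/16

CDI,N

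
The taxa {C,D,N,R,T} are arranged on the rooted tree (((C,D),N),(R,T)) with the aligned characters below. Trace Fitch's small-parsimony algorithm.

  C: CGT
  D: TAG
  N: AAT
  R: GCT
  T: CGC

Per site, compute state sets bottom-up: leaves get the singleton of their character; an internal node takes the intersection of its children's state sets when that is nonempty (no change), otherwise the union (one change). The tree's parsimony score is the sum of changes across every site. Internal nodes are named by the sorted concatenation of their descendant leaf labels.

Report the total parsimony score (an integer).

8

CD@0: {C} ∪ {T} = {C,T} (union, +1)
CDN@0: {C,T} ∪ {A} = {A,C,T} (union, +1)
RT@0: {G} ∪ {C} = {C,G} (union, +1)
CDNRT@0: {A,C,T} ∩ {C,G} = {C} (intersection, +0)
CD@1: {G} ∪ {A} = {A,G} (union, +1)
CDN@1: {A,G} ∩ {A} = {A} (intersection, +0)
RT@1: {C} ∪ {G} = {C,G} (union, +1)
CDNRT@1: {A} ∪ {C,G} = {A,C,G} (union, +1)
CD@2: {T} ∪ {G} = {G,T} (union, +1)
CDN@2: {G,T} ∩ {T} = {T} (intersection, +0)
RT@2: {T} ∪ {C} = {C,T} (union, +1)
CDNRT@2: {T} ∩ {C,T} = {T} (intersection, +0)
per-site changes: [3, 3, 2]; total = 8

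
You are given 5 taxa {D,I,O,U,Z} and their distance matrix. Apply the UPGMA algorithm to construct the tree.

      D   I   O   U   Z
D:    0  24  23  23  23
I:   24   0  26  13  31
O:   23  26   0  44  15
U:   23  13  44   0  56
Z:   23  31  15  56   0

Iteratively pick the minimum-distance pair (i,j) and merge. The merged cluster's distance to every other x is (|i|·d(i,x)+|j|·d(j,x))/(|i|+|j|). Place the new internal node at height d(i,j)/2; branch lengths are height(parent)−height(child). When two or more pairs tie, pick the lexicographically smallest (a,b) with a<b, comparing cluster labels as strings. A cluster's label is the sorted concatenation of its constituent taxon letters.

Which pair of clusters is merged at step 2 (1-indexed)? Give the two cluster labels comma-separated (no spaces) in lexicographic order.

O,Z

step 1: merge (I,U) at d=13; branch lengths I→13/2, U→13/2; new cluster IU
  updated: d(D,IU)=47/2, d(IU,O)=35, d(IU,Z)=87/2
step 2: merge (O,Z) at d=15; branch lengths O→15/2, Z→15/2; new cluster OZ
  updated: d(D,OZ)=23, d(IU,OZ)=157/4
step 3: merge (D,OZ) at d=23; branch lengths D→23/2, OZ→4; new cluster DOZ
  updated: d(DOZ,IU)=34
step 4: merge (DOZ,IU) at d=34; branch lengths DOZ→11/2, IU→21/2; new cluster DIOUZ
final tree: ((D:23/2,(O:15/2,Z:15/2):4):11/2,(I:13/2,U:13/2):21/2)
total length: 119/2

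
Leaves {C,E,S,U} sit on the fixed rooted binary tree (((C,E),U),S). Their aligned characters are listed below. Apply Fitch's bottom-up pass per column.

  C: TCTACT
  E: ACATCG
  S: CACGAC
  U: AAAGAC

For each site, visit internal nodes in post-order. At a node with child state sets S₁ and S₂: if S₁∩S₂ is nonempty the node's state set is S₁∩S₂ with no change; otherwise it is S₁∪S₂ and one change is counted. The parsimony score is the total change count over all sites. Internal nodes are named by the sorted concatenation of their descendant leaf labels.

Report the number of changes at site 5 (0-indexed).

site 0, node CE: C={T} ∪ E={A} → {A,T} (+1)
site 0, node CEU: CE={A,T} ∩ U={A} → {A} (+0)
site 0, node CESU: CEU={A} ∪ S={C} → {A,C} (+1)
site 1, node CE: C={C} ∩ E={C} → {C} (+0)
site 1, node CEU: CE={C} ∪ U={A} → {A,C} (+1)
site 1, node CESU: CEU={A,C} ∩ S={A} → {A} (+0)
site 2, node CE: C={T} ∪ E={A} → {A,T} (+1)
site 2, node CEU: CE={A,T} ∩ U={A} → {A} (+0)
site 2, node CESU: CEU={A} ∪ S={C} → {A,C} (+1)
site 3, node CE: C={A} ∪ E={T} → {A,T} (+1)
site 3, node CEU: CE={A,T} ∪ U={G} → {A,G,T} (+1)
site 3, node CESU: CEU={A,G,T} ∩ S={G} → {G} (+0)
site 4, node CE: C={C} ∩ E={C} → {C} (+0)
site 4, node CEU: CE={C} ∪ U={A} → {A,C} (+1)
site 4, node CESU: CEU={A,C} ∩ S={A} → {A} (+0)
site 5, node CE: C={T} ∪ E={G} → {G,T} (+1)
site 5, node CEU: CE={G,T} ∪ U={C} → {C,G,T} (+1)
site 5, node CESU: CEU={C,G,T} ∩ S={C} → {C} (+0)
per-site changes: [2, 1, 2, 2, 1, 2]; total = 10

2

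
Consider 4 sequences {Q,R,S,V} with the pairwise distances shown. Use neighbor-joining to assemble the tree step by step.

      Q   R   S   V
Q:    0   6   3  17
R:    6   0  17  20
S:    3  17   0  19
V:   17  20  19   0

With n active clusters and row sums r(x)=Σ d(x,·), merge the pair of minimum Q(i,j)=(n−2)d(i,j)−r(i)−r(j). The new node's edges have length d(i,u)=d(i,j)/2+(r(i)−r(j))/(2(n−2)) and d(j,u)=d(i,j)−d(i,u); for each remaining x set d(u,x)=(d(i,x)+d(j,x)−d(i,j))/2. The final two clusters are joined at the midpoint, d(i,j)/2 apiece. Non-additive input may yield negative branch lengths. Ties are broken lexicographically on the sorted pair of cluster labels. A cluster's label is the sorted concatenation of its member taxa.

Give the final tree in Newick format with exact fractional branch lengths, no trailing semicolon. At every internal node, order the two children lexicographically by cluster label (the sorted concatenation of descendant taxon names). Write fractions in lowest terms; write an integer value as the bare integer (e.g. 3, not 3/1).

(((Q:-7/4,S:19/4):13/4,R:27/4):53/8,V:53/8)

step 1: merge (Q,S) at d=3, Q=-59; branch lengths Q→-7/4, S→19/4; new cluster QS
  updated: d(QS,R)=10, d(QS,V)=33/2
step 2: merge (QS,R) at d=10, Q=-93/2; branch lengths QS→13/4, R→27/4; new cluster QRS
  updated: d(QRS,V)=53/4
step 3: merge (QRS,V) at d=53/4; branch lengths QRS→53/8, V→53/8; new cluster QRSV
final tree: (((Q:-7/4,S:19/4):13/4,R:27/4):53/8,V:53/8)
total length: 105/4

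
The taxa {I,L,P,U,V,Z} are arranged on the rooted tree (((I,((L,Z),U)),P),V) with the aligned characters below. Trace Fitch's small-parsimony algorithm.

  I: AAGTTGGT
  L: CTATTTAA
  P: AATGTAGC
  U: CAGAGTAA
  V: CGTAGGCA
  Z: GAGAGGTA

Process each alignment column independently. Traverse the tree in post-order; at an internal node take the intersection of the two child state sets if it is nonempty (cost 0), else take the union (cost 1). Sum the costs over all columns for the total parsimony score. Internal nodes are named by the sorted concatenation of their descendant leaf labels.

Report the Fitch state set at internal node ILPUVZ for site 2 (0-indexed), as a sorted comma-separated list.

T

LZ@0: {C} ∪ {G} = {C,G} (union, +1)
LUZ@0: {C,G} ∩ {C} = {C} (intersection, +0)
ILUZ@0: {A} ∪ {C} = {A,C} (union, +1)
ILPUZ@0: {A,C} ∩ {A} = {A} (intersection, +0)
ILPUVZ@0: {A} ∪ {C} = {A,C} (union, +1)
LZ@1: {T} ∪ {A} = {A,T} (union, +1)
LUZ@1: {A,T} ∩ {A} = {A} (intersection, +0)
ILUZ@1: {A} ∩ {A} = {A} (intersection, +0)
ILPUZ@1: {A} ∩ {A} = {A} (intersection, +0)
ILPUVZ@1: {A} ∪ {G} = {A,G} (union, +1)
LZ@2: {A} ∪ {G} = {A,G} (union, +1)
LUZ@2: {A,G} ∩ {G} = {G} (intersection, +0)
ILUZ@2: {G} ∩ {G} = {G} (intersection, +0)
ILPUZ@2: {G} ∪ {T} = {G,T} (union, +1)
ILPUVZ@2: {G,T} ∩ {T} = {T} (intersection, +0)
LZ@3: {T} ∪ {A} = {A,T} (union, +1)
LUZ@3: {A,T} ∩ {A} = {A} (intersection, +0)
ILUZ@3: {T} ∪ {A} = {A,T} (union, +1)
ILPUZ@3: {A,T} ∪ {G} = {A,G,T} (union, +1)
ILPUVZ@3: {A,G,T} ∩ {A} = {A} (intersection, +0)
LZ@4: {T} ∪ {G} = {G,T} (union, +1)
LUZ@4: {G,T} ∩ {G} = {G} (intersection, +0)
ILUZ@4: {T} ∪ {G} = {G,T} (union, +1)
ILPUZ@4: {G,T} ∩ {T} = {T} (intersection, +0)
ILPUVZ@4: {T} ∪ {G} = {G,T} (union, +1)
LZ@5: {T} ∪ {G} = {G,T} (union, +1)
LUZ@5: {G,T} ∩ {T} = {T} (intersection, +0)
ILUZ@5: {G} ∪ {T} = {G,T} (union, +1)
ILPUZ@5: {G,T} ∪ {A} = {A,G,T} (union, +1)
ILPUVZ@5: {A,G,T} ∩ {G} = {G} (intersection, +0)
LZ@6: {A} ∪ {T} = {A,T} (union, +1)
LUZ@6: {A,T} ∩ {A} = {A} (intersection, +0)
ILUZ@6: {G} ∪ {A} = {A,G} (union, +1)
ILPUZ@6: {A,G} ∩ {G} = {G} (intersection, +0)
ILPUVZ@6: {G} ∪ {C} = {C,G} (union, +1)
LZ@7: {A} ∩ {A} = {A} (intersection, +0)
LUZ@7: {A} ∩ {A} = {A} (intersection, +0)
ILUZ@7: {T} ∪ {A} = {A,T} (union, +1)
ILPUZ@7: {A,T} ∪ {C} = {A,C,T} (union, +1)
ILPUVZ@7: {A,C,T} ∩ {A} = {A} (intersection, +0)
per-site changes: [3, 2, 2, 3, 3, 3, 3, 2]; total = 21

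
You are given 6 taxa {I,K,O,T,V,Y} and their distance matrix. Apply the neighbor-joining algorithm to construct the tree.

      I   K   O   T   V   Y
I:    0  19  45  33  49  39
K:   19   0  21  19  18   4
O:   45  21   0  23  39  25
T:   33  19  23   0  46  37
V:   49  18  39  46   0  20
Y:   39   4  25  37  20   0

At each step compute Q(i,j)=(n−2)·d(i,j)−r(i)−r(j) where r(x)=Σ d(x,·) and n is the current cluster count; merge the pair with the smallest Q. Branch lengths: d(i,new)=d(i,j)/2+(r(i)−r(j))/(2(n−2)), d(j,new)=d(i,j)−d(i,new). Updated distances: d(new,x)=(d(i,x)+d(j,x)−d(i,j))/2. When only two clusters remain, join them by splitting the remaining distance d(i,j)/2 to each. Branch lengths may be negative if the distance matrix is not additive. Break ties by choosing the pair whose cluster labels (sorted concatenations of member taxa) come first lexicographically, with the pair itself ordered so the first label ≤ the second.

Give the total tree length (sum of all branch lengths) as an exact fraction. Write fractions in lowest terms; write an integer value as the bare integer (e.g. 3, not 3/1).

1223/16

1. join O+T (d=23, Q=-219) ⇒ OT; edges |O|=87/8, |T|=97/8
  updated: d(I,OT)=55/2, d(K,OT)=17/2, d(OT,V)=31, d(OT,Y)=39/2
2. join V+Y (d=20, Q=-281/2) ⇒ VY; edges |V|=191/12, |Y|=49/12
  updated: d(I,VY)=34, d(K,VY)=1, d(OT,VY)=61/4
3. join I+OT (d=55/2, Q=-307/4) ⇒ IOT; edges |I|=337/16, |OT|=103/16
  updated: d(IOT,K)=0, d(IOT,VY)=87/8
4. join IOT+K (d=0, Q=-95/8) ⇒ IKOT; edges |IOT|=79/16, |K|=-79/16
  updated: d(IKOT,VY)=95/16
5. join IKOT+VY (d=95/16) ⇒ IKOTVY; edges |IKOT|=95/32, |VY|=95/32
final tree: (((I:337/16,(O:87/8,T:97/8):103/16):79/16,K:-79/16):95/32,(V:191/12,Y:49/12):95/32)
total length: 1223/16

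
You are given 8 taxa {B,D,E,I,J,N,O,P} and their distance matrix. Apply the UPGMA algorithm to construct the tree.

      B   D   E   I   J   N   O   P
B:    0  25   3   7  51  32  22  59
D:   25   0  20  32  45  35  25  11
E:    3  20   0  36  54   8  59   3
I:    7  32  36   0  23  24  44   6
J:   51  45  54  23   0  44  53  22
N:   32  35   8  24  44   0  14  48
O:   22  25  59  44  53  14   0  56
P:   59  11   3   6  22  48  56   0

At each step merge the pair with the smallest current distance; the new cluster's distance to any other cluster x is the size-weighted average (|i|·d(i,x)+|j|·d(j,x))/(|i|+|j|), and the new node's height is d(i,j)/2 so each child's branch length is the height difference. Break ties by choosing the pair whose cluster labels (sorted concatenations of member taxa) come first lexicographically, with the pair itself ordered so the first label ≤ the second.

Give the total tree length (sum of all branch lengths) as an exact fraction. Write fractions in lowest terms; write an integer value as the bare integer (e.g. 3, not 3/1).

1. join B+E (d=3) ⇒ BE; edges |B|=3/2, |E|=3/2
  updated: d(BE,D)=45/2, d(BE,I)=43/2, d(BE,J)=105/2, d(BE,N)=20, d(BE,O)=81/2, d(BE,P)=31
2. join I+P (d=6) ⇒ IP; edges |I|=3, |P|=3
  updated: d(BE,IP)=105/4, d(D,IP)=43/2, d(IP,J)=45/2, d(IP,N)=36, d(IP,O)=50
3. join N+O (d=14) ⇒ NO; edges |N|=7, |O|=7
  updated: d(BE,NO)=121/4, d(D,NO)=30, d(IP,NO)=43, d(J,NO)=97/2
4. join D+IP (d=43/2) ⇒ DIP; edges |D|=43/4, |IP|=31/4
  updated: d(BE,DIP)=25, d(DIP,J)=30, d(DIP,NO)=116/3
5. join BE+DIP (d=25) ⇒ BDEIP; edges |BE|=11, |DIP|=7/4
  updated: d(BDEIP,J)=39, d(BDEIP,NO)=353/10
6. join BDEIP+NO (d=353/10) ⇒ BDEINOP; edges |BDEIP|=103/20, |NO|=213/20
  updated: d(BDEINOP,J)=292/7
7. join BDEINOP+J (d=292/7) ⇒ BDEIJNOP; edges |BDEINOP|=449/140, |J|=146/7
final tree: ((((B:3/2,E:3/2):11,(D:43/4,(I:3,P:3):31/4):7/4):103/20,(N:7,O:7):213/20):449/140,J:146/7)
total length: 3294/35

3294/35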